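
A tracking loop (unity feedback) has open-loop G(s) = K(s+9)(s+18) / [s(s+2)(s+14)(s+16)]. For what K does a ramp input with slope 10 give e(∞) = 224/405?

System type = 1 (one pole at s=0).
K_v = lim_{s→0} s·G(s) = K·9·18 / (2·14·16) = (81/224)·K.
e_ss = 10/K_v = 224/405 ⇒ K_v = 2025/112 ⇒ K = (2025/112)/(81/224) = 50.

50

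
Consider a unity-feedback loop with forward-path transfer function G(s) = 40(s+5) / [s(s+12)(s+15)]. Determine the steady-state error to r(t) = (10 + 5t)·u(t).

G(s) has one factor of s in the denominator, so the system is type 1. Treating each term separately:
  • 10: tracked with zero error.
  • 5t: e_ss = 5/K_v with K_v=10/9 → 4.5.
Total e_ss = 4.5.

4.5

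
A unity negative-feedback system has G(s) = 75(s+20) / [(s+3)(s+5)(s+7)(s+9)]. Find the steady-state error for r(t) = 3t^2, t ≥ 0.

infinity

G(s) has no factors of s in the denominator, so the system is type 0.
K_a = lim_{s→0} s^2·G(s) = 0; the steady-state error to this parabolic input grows without bound.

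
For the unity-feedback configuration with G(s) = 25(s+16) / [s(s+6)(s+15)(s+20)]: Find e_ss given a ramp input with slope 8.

System type = 1 (one pole at s=0).
K_v = lim_{s→0} s·G(s) = 25·16 / (6·15·20) = 2/9.
e_ss = 8/K_v = 8/(2/9) = 36.

36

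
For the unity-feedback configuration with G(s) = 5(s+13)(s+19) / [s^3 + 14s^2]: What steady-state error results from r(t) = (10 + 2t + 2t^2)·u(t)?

56/1235

Lowest-order denominator term is 14s^2, so the open loop has 2 poles at the origin → type 2 system. Treating each term separately:
  • 10: tracked with zero error.
  • 2t: tracked with zero error.
  • 2t^2: e_ss = 4/K_a with K_a=1235/14 → 56/1235.
Total e_ss = 56/1235.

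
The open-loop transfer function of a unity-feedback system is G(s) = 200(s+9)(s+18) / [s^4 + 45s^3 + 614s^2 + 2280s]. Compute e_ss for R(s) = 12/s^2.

38/45

Factoring s from the denominator leaves a polynomial with constant term 2280, so the system is type 1.
K_v = lim_{s→0} s·G(s) = 200·9·18 / 2280 = 270/19.
e_ss = 12/K_v = 12/(270/19) = 38/45.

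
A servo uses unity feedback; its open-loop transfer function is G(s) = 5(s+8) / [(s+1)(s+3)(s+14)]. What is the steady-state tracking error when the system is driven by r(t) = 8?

168/41

G(s) has no factors of s in the denominator, so the system is type 0.
K_p = lim_{s→0} G(s) = 5·8 / (1·3·14) = 20/21.
e_ss = 8/(1 + K_p) = 8/(41/21) = 168/41.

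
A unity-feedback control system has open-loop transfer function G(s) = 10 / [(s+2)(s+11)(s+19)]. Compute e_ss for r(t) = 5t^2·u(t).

infinity

The open loop has no poles at the origin → type 0 system.
K_a = lim_{s→0} s^2·G(s) = 0; the steady-state error to this parabolic input grows without bound.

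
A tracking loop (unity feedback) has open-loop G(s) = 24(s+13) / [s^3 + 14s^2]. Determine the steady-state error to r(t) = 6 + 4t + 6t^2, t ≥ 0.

Factoring s^2 from the denominator leaves a polynomial with constant term 14, so the system is type 2. Treating each term separately:
  • 6: tracked with zero error.
  • 4t: tracked with zero error.
  • 6t^2: e_ss = 12/K_a with K_a=156/7 → 7/13.
Total e_ss = 7/13.

7/13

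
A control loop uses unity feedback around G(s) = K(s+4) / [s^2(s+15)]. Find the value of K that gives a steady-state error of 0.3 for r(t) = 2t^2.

The open loop has two poles at the origin → type 2 system.
K_a = lim_{s→0} s^2·G(s) = K·4 / (15) = (4/15)·K.
e_ss = 4/K_a = 0.3 ⇒ K_a = 40/3 ⇒ K = (40/3)/(4/15) = 50.

50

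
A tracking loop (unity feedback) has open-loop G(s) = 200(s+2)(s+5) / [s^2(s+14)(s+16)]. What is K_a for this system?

125/14

G(s) has two factors of s in the denominator, so the system is type 2.
K_a = lim_{s→0} s^2·G(s) = 200·2·5 / (14·16) = 125/14.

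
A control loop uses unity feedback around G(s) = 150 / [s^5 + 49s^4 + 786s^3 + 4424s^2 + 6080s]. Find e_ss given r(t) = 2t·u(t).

1216/15

Lowest-order denominator term is 6080s, so the open loop has 1 pole at the origin → type 1 system.
K_v = lim_{s→0} s·G(s) = 150 / 6080 = 15/608.
e_ss = 2/K_v = 2/(15/608) = 1216/15.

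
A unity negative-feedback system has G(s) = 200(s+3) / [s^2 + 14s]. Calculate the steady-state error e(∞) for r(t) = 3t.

0.07

Factoring s from the denominator leaves a polynomial with constant term 14, so the system is type 1.
K_v = lim_{s→0} s·G(s) = 200·3 / 14 = 300/7.
e_ss = 3/K_v = 3/(300/7) = 0.07.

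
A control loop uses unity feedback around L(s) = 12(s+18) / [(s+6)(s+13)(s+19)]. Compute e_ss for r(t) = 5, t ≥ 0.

System type = 0 (no poles at s=0).
K_p = lim_{s→0} L(s) = 12·18 / (6·13·19) = 36/247.
e_ss = 5/(1 + K_p) = 5/(283/247) = 1235/283.

1235/283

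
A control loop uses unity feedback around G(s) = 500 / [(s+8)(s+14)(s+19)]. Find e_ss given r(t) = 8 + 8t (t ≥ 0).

infinity

The open loop has no poles at the origin → type 0 system. By superposition:
  • 8: e_ss = 8/(1+K_p) with K_p=125/532 → 4256/657.
  • 8t: a type-0 system cannot track it, e_ss → ∞.
The unbounded component dominates.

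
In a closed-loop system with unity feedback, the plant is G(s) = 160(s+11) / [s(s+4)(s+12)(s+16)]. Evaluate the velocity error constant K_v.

55/24

G(s) has one factor of s in the denominator, so the system is type 1.
K_v = lim_{s→0} s·G(s) = 160·11 / (4·12·16) = 55/24.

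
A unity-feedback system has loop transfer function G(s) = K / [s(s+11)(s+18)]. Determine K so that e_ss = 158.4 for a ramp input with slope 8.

10

One free integrator in G(s): this is a type 1 system.
K_v = lim_{s→0} s·G(s) = K / (11·18) = (1/198)·K.
e_ss = 8/K_v = 158.4 ⇒ K_v = 5/99 ⇒ K = (5/99)/(1/198) = 10.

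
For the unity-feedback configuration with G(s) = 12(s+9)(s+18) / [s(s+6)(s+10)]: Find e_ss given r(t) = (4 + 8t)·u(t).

20/81

System type = 1 (one pole at s=0). By superposition:
  • 4: tracked with zero error.
  • 8t: e_ss = 8/K_v with K_v=32.4 → 20/81.
Total e_ss = 20/81.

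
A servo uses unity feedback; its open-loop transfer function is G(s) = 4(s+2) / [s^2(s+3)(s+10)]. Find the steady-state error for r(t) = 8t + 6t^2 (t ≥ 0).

Two free integrators in G(s): this is a type 2 system. Taking each input component in turn:
  • 8t: tracked with zero error.
  • 6t^2: e_ss = 12/K_a with K_a=4/15 → 45.
Total e_ss = 45.

45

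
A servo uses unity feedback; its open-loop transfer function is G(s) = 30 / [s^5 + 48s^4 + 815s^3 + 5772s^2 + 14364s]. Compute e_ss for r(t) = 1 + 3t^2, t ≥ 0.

The denominator has no term below 14364s — 1 pole at s=0, type 1. By superposition:
  • 1: tracked with zero error.
  • 3t^2: a type-1 system cannot track it, e_ss → ∞.
The unbounded component dominates.

infinity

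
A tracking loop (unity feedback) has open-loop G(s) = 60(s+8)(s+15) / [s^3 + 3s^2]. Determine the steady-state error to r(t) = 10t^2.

Factoring s^2 from the denominator leaves a polynomial with constant term 3, so the system is type 2.
K_a = lim_{s→0} s^2·G(s) = 60·8·15 / 3 = 2400.
r(t) = 10t^2 gives R(s) = 20/s^3.
e_ss = 20/K_a = 20/2400 = 1/120.

1/120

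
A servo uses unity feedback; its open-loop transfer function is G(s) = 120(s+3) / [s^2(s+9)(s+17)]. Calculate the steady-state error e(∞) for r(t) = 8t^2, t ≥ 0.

System type = 2 (two poles at s=0).
K_a = lim_{s→0} s^2·G(s) = 120·3 / (9·17) = 40/17.
r(t) = 8t^2 gives R(s) = 16/s^3.
e_ss = 16/K_a = 16/(40/17) = 6.8.

6.8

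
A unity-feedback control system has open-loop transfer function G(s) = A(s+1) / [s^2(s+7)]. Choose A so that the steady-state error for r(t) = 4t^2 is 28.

Two free integrators in G(s): this is a type 2 system.
K_a = lim_{s→0} s^2·G(s) = A·1 / (7) = (1/7)·A.
e_ss = 8/K_a = 28 ⇒ K_a = 2/7 ⇒ A = (2/7)/(1/7) = 2.

2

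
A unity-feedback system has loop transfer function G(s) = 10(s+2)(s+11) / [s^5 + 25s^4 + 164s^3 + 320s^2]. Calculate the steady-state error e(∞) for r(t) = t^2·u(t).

32/11

Factoring s^2 from the denominator leaves a polynomial with constant term 320, so the system is type 2.
K_a = lim_{s→0} s^2·G(s) = 10·2·11 / 320 = 0.6875.
r(t) = t^2 gives R(s) = 2/s^3.
e_ss = 2/K_a = 2/0.6875 = 32/11.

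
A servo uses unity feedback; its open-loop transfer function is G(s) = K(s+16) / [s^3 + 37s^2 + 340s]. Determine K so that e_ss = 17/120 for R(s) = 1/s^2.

150

Lowest-order denominator term is 340s, so the open loop has 1 pole at the origin → type 1 system.
K_v = lim_{s→0} s·G(s) = K·16 / 340 = (4/85)·K.
e_ss = 1/K_v = 17/120 ⇒ K_v = 120/17 ⇒ K = (120/17)/(4/85) = 150.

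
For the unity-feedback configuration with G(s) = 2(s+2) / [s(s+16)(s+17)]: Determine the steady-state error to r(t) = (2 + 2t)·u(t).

System type = 1 (one pole at s=0). Taking each input component in turn:
  • 2: tracked with zero error.
  • 2t: e_ss = 2/K_v with K_v=1/68 → 136.
Total e_ss = 136.

136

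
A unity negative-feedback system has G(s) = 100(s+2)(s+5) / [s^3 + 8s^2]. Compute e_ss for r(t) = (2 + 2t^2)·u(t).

Factoring s^2 from the denominator leaves a polynomial with constant term 8, so the system is type 2. Treating each term separately:
  • 2: tracked with zero error.
  • 2t^2: e_ss = 4/K_a with K_a=125 → 0.032.
Total e_ss = 0.032.

0.032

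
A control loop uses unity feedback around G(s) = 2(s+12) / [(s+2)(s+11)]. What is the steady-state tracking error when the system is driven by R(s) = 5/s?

No free integrators in G(s): this is a type 0 system.
K_p = lim_{s→0} G(s) = 2·12 / (2·11) = 12/11.
e_ss = 5/(1 + K_p) = 5/(23/11) = 55/23.

55/23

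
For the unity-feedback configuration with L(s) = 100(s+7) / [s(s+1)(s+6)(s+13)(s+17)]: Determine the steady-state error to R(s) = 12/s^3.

infinity

L(s) has one factor of s in the denominator, so the system is type 1.
For a type-1 system K_a = 0, so e_ss to a parabolic input is unbounded.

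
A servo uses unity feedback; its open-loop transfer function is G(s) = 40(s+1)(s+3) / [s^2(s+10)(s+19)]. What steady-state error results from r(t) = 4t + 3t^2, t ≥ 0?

9.5

The open loop has two poles at the origin → type 2 system. Treating each term separately:
  • 4t: tracked with zero error.
  • 3t^2: e_ss = 6/K_a with K_a=12/19 → 9.5.
Total e_ss = 9.5.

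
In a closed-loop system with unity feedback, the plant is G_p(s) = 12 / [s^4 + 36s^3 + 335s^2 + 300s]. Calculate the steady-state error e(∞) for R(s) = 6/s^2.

The denominator has no term below 300s — 1 pole at s=0, type 1.
K_v = lim_{s→0} s·G_p(s) = 12 / 300 = 0.04.
e_ss = 6/K_v = 6/0.04 = 150.

150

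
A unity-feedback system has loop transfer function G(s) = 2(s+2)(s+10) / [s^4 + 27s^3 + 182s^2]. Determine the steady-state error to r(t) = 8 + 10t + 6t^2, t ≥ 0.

54.6

Factoring s^2 from the denominator leaves a polynomial with constant term 182, so the system is type 2. By superposition:
  • 8: tracked with zero error.
  • 10t: tracked with zero error.
  • 6t^2: e_ss = 12/K_a with K_a=20/91 → 54.6.
Total e_ss = 54.6.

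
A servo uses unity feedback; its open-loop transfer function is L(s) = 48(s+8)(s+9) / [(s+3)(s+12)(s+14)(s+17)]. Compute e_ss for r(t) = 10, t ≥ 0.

No free integrators in L(s): this is a type 0 system.
K_p = lim_{s→0} L(s) = 48·8·9 / (3·12·14·17) = 48/119.
e_ss = 10/(1 + K_p) = 10/(167/119) = 1190/167.

1190/167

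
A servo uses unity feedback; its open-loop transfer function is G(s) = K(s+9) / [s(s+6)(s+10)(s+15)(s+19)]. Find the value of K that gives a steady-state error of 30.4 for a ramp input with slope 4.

250

System type = 1 (one pole at s=0).
K_v = lim_{s→0} s·G(s) = K·9 / (6·10·15·19) = (1/1900)·K.
e_ss = 4/K_v = 30.4 ⇒ K_v = 5/38 ⇒ K = (5/38)/(1/1900) = 250.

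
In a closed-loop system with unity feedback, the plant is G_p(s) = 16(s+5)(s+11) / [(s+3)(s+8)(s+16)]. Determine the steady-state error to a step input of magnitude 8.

The open loop has no poles at the origin → type 0 system.
K_p = lim_{s→0} G_p(s) = 16·5·11 / (3·8·16) = 55/24.
e_ss = 8/(1 + K_p) = 8/(79/24) = 192/79.

192/79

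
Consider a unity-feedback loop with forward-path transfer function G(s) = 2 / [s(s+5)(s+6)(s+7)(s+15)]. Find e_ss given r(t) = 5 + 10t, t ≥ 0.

15750

One free integrator in G(s): this is a type 1 system. Taking each input component in turn:
  • 5: tracked with zero error.
  • 10t: e_ss = 10/K_v with K_v=1/1575 → 15750.
Total e_ss = 15750.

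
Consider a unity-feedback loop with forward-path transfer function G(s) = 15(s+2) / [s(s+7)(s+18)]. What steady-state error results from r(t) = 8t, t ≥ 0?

33.6

One free integrator in G(s): this is a type 1 system.
K_v = lim_{s→0} s·G(s) = 15·2 / (7·18) = 5/21.
e_ss = 8/K_v = 8/(5/21) = 33.6.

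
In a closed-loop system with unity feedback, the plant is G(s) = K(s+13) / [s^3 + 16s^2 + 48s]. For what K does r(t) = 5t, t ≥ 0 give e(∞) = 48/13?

Factoring s from the denominator leaves a polynomial with constant term 48, so the system is type 1.
K_v = lim_{s→0} s·G(s) = K·13 / 48 = (13/48)·K.
e_ss = 5/K_v = 48/13 ⇒ K_v = 65/48 ⇒ K = (65/48)/(13/48) = 5.

5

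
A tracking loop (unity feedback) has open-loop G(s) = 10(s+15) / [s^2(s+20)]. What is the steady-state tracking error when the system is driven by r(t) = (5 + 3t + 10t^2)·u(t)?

The open loop has two poles at the origin → type 2 system. Treating each term separately:
  • 5: tracked with zero error.
  • 3t: tracked with zero error.
  • 10t^2: e_ss = 20/K_a with K_a=7.5 → 8/3.
Total e_ss = 8/3.

8/3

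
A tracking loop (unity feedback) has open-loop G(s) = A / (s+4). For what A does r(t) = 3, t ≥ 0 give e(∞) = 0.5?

20

G(s) has no factors of s in the denominator, so the system is type 0.
K_p = lim_{s→0} G(s) = A / (4) = 0.25·A.
e_ss = 3/(1 + K_p) = 0.5 ⇒ 1 + 0.25·A = 6 ⇒ A = 20.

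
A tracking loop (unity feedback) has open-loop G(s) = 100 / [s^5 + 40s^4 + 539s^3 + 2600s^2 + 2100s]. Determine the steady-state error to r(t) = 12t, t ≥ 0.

252

The denominator has no term below 2100s — 1 pole at s=0, type 1.
K_v = lim_{s→0} s·G(s) = 100 / 2100 = 1/21.
e_ss = 12/K_v = 12/(1/21) = 252.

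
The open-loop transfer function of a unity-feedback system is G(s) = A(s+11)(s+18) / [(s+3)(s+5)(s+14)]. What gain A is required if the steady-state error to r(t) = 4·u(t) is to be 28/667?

No free integrators in G(s): this is a type 0 system.
K_p = lim_{s→0} G(s) = A·11·18 / (3·5·14) = (33/35)·A.
e_ss = 4/(1 + K_p) = 28/667 ⇒ 1 + (33/35)·A = 667/7 ⇒ A = 100.

100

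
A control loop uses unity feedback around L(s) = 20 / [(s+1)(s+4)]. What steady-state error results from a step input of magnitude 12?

2

No free integrators in L(s): this is a type 0 system.
K_p = lim_{s→0} L(s) = 20 / (1·4) = 5.
e_ss = 12/(1 + K_p) = 12/6 = 2.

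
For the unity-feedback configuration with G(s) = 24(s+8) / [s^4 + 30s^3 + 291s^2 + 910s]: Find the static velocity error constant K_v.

96/455

The denominator has no term below 910s — 1 pole at s=0, type 1.
K_v = lim_{s→0} s·G(s) = 24·8 / 910 = 96/455.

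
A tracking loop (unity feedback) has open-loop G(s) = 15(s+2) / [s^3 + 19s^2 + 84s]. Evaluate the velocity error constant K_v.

Lowest-order denominator term is 84s, so the open loop has 1 pole at the origin → type 1 system.
K_v = lim_{s→0} s·G(s) = 15·2 / 84 = 5/14.

5/14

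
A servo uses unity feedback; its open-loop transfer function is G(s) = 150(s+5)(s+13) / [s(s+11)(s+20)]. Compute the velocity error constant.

G(s) has one factor of s in the denominator, so the system is type 1.
K_v = lim_{s→0} s·G(s) = 150·5·13 / (11·20) = 975/22.

975/22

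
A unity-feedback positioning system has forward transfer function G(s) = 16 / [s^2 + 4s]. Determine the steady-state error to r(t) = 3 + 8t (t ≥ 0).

The denominator has no term below 4s — 1 pole at s=0, type 1. Treating each term separately:
  • 3: tracked with zero error.
  • 8t: e_ss = 8/K_v with K_v=4 → 2.
Total e_ss = 2.

2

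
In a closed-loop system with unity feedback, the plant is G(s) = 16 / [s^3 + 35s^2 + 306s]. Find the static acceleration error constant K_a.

0

The denominator has no term below 306s — 1 pole at s=0, type 1.
K_a = lim_{s→0} s^2·G(s) = 0 (the extra factor of s kills the finite limit).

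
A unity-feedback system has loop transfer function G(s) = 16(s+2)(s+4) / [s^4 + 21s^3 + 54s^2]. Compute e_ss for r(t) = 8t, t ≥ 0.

The denominator has no term below 54s^2 — 2 poles at s=0, type 2.
K_v = ∞ for a type-2 system; e_ss to a ramp is zero.

0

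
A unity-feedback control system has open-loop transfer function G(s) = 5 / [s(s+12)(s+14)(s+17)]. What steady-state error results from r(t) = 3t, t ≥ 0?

System type = 1 (one pole at s=0).
K_v = lim_{s→0} s·G(s) = 5 / (12·14·17) = 5/2856.
e_ss = 3/K_v = 3/(5/2856) = 1713.6.

1713.6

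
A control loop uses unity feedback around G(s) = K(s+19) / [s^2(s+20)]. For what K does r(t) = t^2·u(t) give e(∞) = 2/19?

G(s) has two factors of s in the denominator, so the system is type 2.
K_a = lim_{s→0} s^2·G(s) = K·19 / (20) = 0.95·K.
e_ss = 2/K_a = 2/19 ⇒ K_a = 19 ⇒ K = 19/0.95 = 20.

20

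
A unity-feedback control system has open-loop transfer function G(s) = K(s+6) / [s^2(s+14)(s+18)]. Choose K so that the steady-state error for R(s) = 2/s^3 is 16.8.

The open loop has two poles at the origin → type 2 system.
K_a = lim_{s→0} s^2·G(s) = K·6 / (14·18) = (1/42)·K.
e_ss = 2/K_a = 16.8 ⇒ K_a = 5/42 ⇒ K = (5/42)/(1/42) = 5.

5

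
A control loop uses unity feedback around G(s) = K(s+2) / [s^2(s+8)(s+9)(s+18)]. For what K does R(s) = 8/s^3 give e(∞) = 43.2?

120

Two free integrators in G(s): this is a type 2 system.
K_a = lim_{s→0} s^2·G(s) = K·2 / (8·9·18) = (1/648)·K.
e_ss = 8/K_a = 43.2 ⇒ K_a = 5/27 ⇒ K = (5/27)/(1/648) = 120.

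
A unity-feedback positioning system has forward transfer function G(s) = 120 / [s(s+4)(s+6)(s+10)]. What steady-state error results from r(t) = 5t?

System type = 1 (one pole at s=0).
K_v = lim_{s→0} s·G(s) = 120 / (4·6·10) = 0.5.
e_ss = 5/K_v = 5/0.5 = 10.

10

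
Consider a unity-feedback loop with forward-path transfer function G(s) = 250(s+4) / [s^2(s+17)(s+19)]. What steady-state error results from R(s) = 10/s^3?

The open loop has two poles at the origin → type 2 system.
K_a = lim_{s→0} s^2·G(s) = 250·4 / (17·19) = 1000/323.
r(t) = 5t^2 gives R(s) = 10/s^3.
e_ss = 10/K_a = 10/(1000/323) = 3.23.

3.23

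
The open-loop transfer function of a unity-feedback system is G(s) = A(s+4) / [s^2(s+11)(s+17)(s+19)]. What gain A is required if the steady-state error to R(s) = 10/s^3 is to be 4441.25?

The open loop has two poles at the origin → type 2 system.
K_a = lim_{s→0} s^2·G(s) = A·4 / (11·17·19) = (4/3553)·A.
e_ss = 10/K_a = 4441.25 ⇒ K_a = 8/3553 ⇒ A = (8/3553)/(4/3553) = 2.

2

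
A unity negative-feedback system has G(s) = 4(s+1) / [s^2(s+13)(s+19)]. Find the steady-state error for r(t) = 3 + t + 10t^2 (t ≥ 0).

The open loop has two poles at the origin → type 2 system. Treating each term separately:
  • 3: tracked with zero error.
  • t: tracked with zero error.
  • 10t^2: e_ss = 20/K_a with K_a=4/247 → 1235.
Total e_ss = 1235.

1235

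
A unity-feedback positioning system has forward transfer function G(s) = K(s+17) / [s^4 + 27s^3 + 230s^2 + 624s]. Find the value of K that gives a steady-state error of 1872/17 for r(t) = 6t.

2

Factoring s from the denominator leaves a polynomial with constant term 624, so the system is type 1.
K_v = lim_{s→0} s·G(s) = K·17 / 624 = (17/624)·K.
e_ss = 6/K_v = 1872/17 ⇒ K_v = 17/312 ⇒ K = (17/312)/(17/624) = 2.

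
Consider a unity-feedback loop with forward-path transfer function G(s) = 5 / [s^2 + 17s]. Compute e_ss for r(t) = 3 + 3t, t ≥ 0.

10.2

The denominator has no term below 17s — 1 pole at s=0, type 1. By superposition:
  • 3: tracked with zero error.
  • 3t: e_ss = 3/K_v with K_v=5/17 → 10.2.
Total e_ss = 10.2.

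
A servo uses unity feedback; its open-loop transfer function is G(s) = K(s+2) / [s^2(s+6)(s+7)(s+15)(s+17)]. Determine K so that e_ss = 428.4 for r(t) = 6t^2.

150

System type = 2 (two poles at s=0).
K_a = lim_{s→0} s^2·G(s) = K·2 / (6·7·15·17) = (1/5355)·K.
e_ss = 12/K_a = 428.4 ⇒ K_a = 10/357 ⇒ K = (10/357)/(1/5355) = 150.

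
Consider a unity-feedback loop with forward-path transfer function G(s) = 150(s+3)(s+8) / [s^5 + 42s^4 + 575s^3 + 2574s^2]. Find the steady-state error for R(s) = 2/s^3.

1.43

Factoring s^2 from the denominator leaves a polynomial with constant term 2574, so the system is type 2.
K_a = lim_{s→0} s^2·G(s) = 150·3·8 / 2574 = 200/143.
r(t) = t^2 gives R(s) = 2/s^3.
e_ss = 2/K_a = 2/(200/143) = 1.43.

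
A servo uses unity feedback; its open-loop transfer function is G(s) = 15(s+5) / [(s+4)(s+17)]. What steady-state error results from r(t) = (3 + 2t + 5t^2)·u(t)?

System type = 0 (no poles at s=0). By superposition:
  • 3: e_ss = 3/(1+K_p) with K_p=75/68 → 204/143.
  • 2t: a type-0 system cannot track it, e_ss → ∞.
  • 5t^2: a type-0 system cannot track it, e_ss → ∞.
The unbounded component dominates.

infinity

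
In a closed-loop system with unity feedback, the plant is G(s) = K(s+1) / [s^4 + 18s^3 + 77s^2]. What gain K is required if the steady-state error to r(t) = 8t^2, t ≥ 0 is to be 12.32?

100

Factoring s^2 from the denominator leaves a polynomial with constant term 77, so the system is type 2.
K_a = lim_{s→0} s^2·G(s) = K·1 / 77 = (1/77)·K.
e_ss = 16/K_a = 12.32 ⇒ K_a = 100/77 ⇒ K = (100/77)/(1/77) = 100.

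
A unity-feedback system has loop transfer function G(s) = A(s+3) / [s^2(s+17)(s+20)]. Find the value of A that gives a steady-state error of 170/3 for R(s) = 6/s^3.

12

The open loop has two poles at the origin → type 2 system.
K_a = lim_{s→0} s^2·G(s) = A·3 / (17·20) = (3/340)·A.
e_ss = 6/K_a = 170/3 ⇒ K_a = 9/85 ⇒ A = (9/85)/(3/340) = 12.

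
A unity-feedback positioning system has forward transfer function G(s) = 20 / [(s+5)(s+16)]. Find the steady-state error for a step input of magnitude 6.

4.8

System type = 0 (no poles at s=0).
K_p = lim_{s→0} G(s) = 20 / (5·16) = 0.25.
e_ss = 6/(1 + K_p) = 6/1.25 = 4.8.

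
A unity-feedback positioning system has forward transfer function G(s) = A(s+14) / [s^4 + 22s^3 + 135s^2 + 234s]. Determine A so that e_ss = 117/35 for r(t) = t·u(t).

The denominator has no term below 234s — 1 pole at s=0, type 1.
K_v = lim_{s→0} s·G(s) = A·14 / 234 = (7/117)·A.
e_ss = 1/K_v = 117/35 ⇒ K_v = 35/117 ⇒ A = (35/117)/(7/117) = 5.

5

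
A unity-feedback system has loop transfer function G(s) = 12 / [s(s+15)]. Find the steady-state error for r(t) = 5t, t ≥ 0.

One free integrator in G(s): this is a type 1 system.
K_v = lim_{s→0} s·G(s) = 12 / (15) = 0.8.
e_ss = 5/K_v = 5/0.8 = 6.25.

6.25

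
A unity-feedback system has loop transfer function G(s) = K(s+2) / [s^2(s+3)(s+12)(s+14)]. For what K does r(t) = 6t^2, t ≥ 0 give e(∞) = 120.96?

25

The open loop has two poles at the origin → type 2 system.
K_a = lim_{s→0} s^2·G(s) = K·2 / (3·12·14) = (1/252)·K.
e_ss = 12/K_a = 120.96 ⇒ K_a = 25/252 ⇒ K = (25/252)/(1/252) = 25.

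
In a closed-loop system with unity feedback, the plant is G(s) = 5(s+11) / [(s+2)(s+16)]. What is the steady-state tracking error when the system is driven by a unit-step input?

32/87

The open loop has no poles at the origin → type 0 system.
K_p = lim_{s→0} G(s) = 5·11 / (2·16) = 55/32.
e_ss = 1/(1 + K_p) = 1/(87/32) = 32/87.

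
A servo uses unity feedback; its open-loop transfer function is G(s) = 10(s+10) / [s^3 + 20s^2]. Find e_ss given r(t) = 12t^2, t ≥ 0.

4.8

The denominator has no term below 20s^2 — 2 poles at s=0, type 2.
K_a = lim_{s→0} s^2·G(s) = 10·10 / 20 = 5.
r(t) = 12t^2 gives R(s) = 24/s^3.
e_ss = 24/K_a = 24/5 = 4.8.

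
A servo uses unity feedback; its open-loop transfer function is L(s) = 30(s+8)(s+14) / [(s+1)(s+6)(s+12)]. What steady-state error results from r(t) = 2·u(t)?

6/143

L(s) has no factors of s in the denominator, so the system is type 0.
K_p = lim_{s→0} L(s) = 30·8·14 / (1·6·12) = 140/3.
e_ss = 2/(1 + K_p) = 2/(143/3) = 6/143.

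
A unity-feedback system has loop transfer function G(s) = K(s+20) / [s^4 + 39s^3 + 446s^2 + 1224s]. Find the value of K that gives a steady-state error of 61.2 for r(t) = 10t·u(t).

Lowest-order denominator term is 1224s, so the open loop has 1 pole at the origin → type 1 system.
K_v = lim_{s→0} s·G(s) = K·20 / 1224 = (5/306)·K.
e_ss = 10/K_v = 61.2 ⇒ K_v = 25/153 ⇒ K = (25/153)/(5/306) = 10.

10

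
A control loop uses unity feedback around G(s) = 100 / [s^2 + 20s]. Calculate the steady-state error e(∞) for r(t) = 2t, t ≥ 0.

The denominator has no term below 20s — 1 pole at s=0, type 1.
K_v = lim_{s→0} s·G(s) = 100 / 20 = 5.
e_ss = 2/K_v = 2/5 = 0.4.

0.4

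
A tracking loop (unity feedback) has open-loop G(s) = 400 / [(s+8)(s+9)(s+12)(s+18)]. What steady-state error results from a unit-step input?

No free integrators in G(s): this is a type 0 system.
K_p = lim_{s→0} G(s) = 400 / (8·9·12·18) = 25/972.
e_ss = 1/(1 + K_p) = 1/(997/972) = 972/997.

972/997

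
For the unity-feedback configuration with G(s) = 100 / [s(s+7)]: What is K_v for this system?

100/7

G(s) has one factor of s in the denominator, so the system is type 1.
K_v = lim_{s→0} s·G(s) = 100 / (7) = 100/7.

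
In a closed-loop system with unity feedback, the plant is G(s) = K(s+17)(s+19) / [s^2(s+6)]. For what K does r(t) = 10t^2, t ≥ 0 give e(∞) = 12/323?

G(s) has two factors of s in the denominator, so the system is type 2.
K_a = lim_{s→0} s^2·G(s) = K·17·19 / (6) = (323/6)·K.
e_ss = 20/K_a = 12/323 ⇒ K_a = 1615/3 ⇒ K = (1615/3)/(323/6) = 10.

10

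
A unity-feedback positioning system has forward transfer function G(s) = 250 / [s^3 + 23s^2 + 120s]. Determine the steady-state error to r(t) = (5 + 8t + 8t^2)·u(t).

infinity

Factoring s from the denominator leaves a polynomial with constant term 120, so the system is type 1. By superposition:
  • 5: tracked with zero error.
  • 8t: e_ss = 8/K_v with K_v=25/12 → 3.84.
  • 8t^2: a type-1 system cannot track it, e_ss → ∞.
The unbounded component dominates.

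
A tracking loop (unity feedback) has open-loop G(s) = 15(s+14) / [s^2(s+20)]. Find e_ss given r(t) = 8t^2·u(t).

Two free integrators in G(s): this is a type 2 system.
K_a = lim_{s→0} s^2·G(s) = 15·14 / (20) = 10.5.
r(t) = 8t^2 gives R(s) = 16/s^3.
e_ss = 16/K_a = 16/10.5 = 32/21.

32/21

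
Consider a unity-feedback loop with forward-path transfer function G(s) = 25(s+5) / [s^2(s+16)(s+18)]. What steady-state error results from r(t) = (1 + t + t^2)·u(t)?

4.608

G(s) has two factors of s in the denominator, so the system is type 2. By superposition:
  • 1: tracked with zero error.
  • t: tracked with zero error.
  • t^2: e_ss = 2/K_a with K_a=125/288 → 4.608.
Total e_ss = 4.608.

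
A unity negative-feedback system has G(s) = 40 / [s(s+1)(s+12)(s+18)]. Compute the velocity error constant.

5/27

G(s) has one factor of s in the denominator, so the system is type 1.
K_v = lim_{s→0} s·G(s) = 40 / (1·12·18) = 5/27.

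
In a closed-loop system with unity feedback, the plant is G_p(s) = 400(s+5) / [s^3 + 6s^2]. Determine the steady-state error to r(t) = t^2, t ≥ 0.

0.006

Lowest-order denominator term is 6s^2, so the open loop has 2 poles at the origin → type 2 system.
K_a = lim_{s→0} s^2·G_p(s) = 400·5 / 6 = 1000/3.
r(t) = t^2 gives R(s) = 2/s^3.
e_ss = 2/K_a = 2/(1000/3) = 0.006.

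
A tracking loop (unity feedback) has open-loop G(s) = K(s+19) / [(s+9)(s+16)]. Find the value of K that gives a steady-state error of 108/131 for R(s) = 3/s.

No free integrators in G(s): this is a type 0 system.
K_p = lim_{s→0} G(s) = K·19 / (9·16) = (19/144)·K.
e_ss = 3/(1 + K_p) = 108/131 ⇒ 1 + (19/144)·K = 131/36 ⇒ K = 20.

20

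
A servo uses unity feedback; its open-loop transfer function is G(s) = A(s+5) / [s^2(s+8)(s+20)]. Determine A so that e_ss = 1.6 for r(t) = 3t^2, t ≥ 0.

Two free integrators in G(s): this is a type 2 system.
K_a = lim_{s→0} s^2·G(s) = A·5 / (8·20) = (1/32)·A.
e_ss = 6/K_a = 1.6 ⇒ K_a = 3.75 ⇒ A = 3.75/(1/32) = 120.

120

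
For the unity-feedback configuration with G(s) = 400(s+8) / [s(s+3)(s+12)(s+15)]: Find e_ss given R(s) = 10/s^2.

1.6875

G(s) has one factor of s in the denominator, so the system is type 1.
K_v = lim_{s→0} s·G(s) = 400·8 / (3·12·15) = 160/27.
e_ss = 10/K_v = 10/(160/27) = 1.6875.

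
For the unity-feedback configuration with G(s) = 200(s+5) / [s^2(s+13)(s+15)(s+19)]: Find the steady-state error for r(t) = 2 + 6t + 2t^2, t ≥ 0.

System type = 2 (two poles at s=0). Treating each term separately:
  • 2: tracked with zero error.
  • 6t: tracked with zero error.
  • 2t^2: e_ss = 4/K_a with K_a=200/741 → 14.82.
Total e_ss = 14.82.

14.82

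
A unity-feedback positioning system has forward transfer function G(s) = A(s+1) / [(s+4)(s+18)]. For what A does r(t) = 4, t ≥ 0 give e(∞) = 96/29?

15

The open loop has no poles at the origin → type 0 system.
K_p = lim_{s→0} G(s) = A·1 / (4·18) = (1/72)·A.
e_ss = 4/(1 + K_p) = 96/29 ⇒ 1 + (1/72)·A = 29/24 ⇒ A = 15.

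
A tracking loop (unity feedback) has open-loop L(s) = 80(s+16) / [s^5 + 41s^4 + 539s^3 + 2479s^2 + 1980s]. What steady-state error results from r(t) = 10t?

Factoring s from the denominator leaves a polynomial with constant term 1980, so the system is type 1.
K_v = lim_{s→0} s·L(s) = 80·16 / 1980 = 64/99.
e_ss = 10/K_v = 10/(64/99) = 495/32.

495/32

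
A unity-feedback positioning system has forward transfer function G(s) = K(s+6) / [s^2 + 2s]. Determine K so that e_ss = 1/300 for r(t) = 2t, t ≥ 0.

200

The denominator has no term below 2s — 1 pole at s=0, type 1.
K_v = lim_{s→0} s·G(s) = K·6 / 2 = 3·K.
e_ss = 2/K_v = 1/300 ⇒ K_v = 600 ⇒ K = 600/3 = 200.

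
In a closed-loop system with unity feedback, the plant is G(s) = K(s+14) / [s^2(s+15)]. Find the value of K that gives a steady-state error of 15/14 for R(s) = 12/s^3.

System type = 2 (two poles at s=0).
K_a = lim_{s→0} s^2·G(s) = K·14 / (15) = (14/15)·K.
e_ss = 12/K_a = 15/14 ⇒ K_a = 11.2 ⇒ K = 11.2/(14/15) = 12.

12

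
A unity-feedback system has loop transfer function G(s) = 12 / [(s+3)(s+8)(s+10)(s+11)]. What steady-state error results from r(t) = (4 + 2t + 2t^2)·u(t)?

The open loop has no poles at the origin → type 0 system. Taking each input component in turn:
  • 4: e_ss = 4/(1+K_p) with K_p=1/220 → 880/221.
  • 2t: a type-0 system cannot track it, e_ss → ∞.
  • 2t^2: a type-0 system cannot track it, e_ss → ∞.
The unbounded component dominates.

infinity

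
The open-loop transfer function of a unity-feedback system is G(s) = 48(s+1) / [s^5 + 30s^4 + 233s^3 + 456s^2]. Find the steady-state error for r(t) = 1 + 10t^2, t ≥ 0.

Lowest-order denominator term is 456s^2, so the open loop has 2 poles at the origin → type 2 system. Treating each term separately:
  • 1: tracked with zero error.
  • 10t^2: e_ss = 20/K_a with K_a=2/19 → 190.
Total e_ss = 190.

190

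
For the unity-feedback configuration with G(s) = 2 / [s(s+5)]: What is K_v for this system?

0.4

The open loop has one pole at the origin → type 1 system.
K_v = lim_{s→0} s·G(s) = 2 / (5) = 0.4.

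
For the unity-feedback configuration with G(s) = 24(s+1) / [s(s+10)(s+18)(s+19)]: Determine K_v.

G(s) has one factor of s in the denominator, so the system is type 1.
K_v = lim_{s→0} s·G(s) = 24·1 / (10·18·19) = 2/285.

2/285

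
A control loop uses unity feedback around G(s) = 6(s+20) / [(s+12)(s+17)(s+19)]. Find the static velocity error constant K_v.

The open loop has no poles at the origin → type 0 system.
K_v = lim_{s→0} s·G(s) = 0 (the extra factor of s kills the finite limit).

0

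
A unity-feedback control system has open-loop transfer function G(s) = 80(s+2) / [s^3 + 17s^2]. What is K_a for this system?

160/17

The denominator has no term below 17s^2 — 2 poles at s=0, type 2.
K_a = lim_{s→0} s^2·G(s) = 80·2 / 17 = 160/17.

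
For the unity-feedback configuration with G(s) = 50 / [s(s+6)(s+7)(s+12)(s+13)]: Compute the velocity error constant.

G(s) has one factor of s in the denominator, so the system is type 1.
K_v = lim_{s→0} s·G(s) = 50 / (6·7·12·13) = 25/3276.

25/3276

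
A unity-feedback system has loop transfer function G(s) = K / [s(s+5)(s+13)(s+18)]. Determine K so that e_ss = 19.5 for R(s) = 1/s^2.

One free integrator in G(s): this is a type 1 system.
K_v = lim_{s→0} s·G(s) = K / (5·13·18) = (1/1170)·K.
e_ss = 1/K_v = 19.5 ⇒ K_v = 2/39 ⇒ K = (2/39)/(1/1170) = 60.

60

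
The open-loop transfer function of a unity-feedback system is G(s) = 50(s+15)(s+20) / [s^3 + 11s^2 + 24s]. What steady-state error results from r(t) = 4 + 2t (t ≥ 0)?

Factoring s from the denominator leaves a polynomial with constant term 24, so the system is type 1. Taking each input component in turn:
  • 4: tracked with zero error.
  • 2t: e_ss = 2/K_v with K_v=625 → 0.0032.
Total e_ss = 0.0032.

0.0032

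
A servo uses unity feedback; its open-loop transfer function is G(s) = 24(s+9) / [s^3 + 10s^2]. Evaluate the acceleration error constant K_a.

21.6

The denominator has no term below 10s^2 — 2 poles at s=0, type 2.
K_a = lim_{s→0} s^2·G(s) = 24·9 / 10 = 21.6.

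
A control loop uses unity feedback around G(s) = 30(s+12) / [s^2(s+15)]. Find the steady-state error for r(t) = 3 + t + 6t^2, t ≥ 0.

System type = 2 (two poles at s=0). By superposition:
  • 3: tracked with zero error.
  • t: tracked with zero error.
  • 6t^2: e_ss = 12/K_a with K_a=24 → 0.5.
Total e_ss = 0.5.

0.5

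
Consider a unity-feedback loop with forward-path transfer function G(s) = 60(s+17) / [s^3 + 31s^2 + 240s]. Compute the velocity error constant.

4.25

Factoring s from the denominator leaves a polynomial with constant term 240, so the system is type 1.
K_v = lim_{s→0} s·G(s) = 60·17 / 240 = 4.25.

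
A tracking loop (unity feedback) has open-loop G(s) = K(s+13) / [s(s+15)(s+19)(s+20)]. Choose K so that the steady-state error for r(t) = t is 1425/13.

4

The open loop has one pole at the origin → type 1 system.
K_v = lim_{s→0} s·G(s) = K·13 / (15·19·20) = (13/5700)·K.
e_ss = 1/K_v = 1425/13 ⇒ K_v = 13/1425 ⇒ K = (13/1425)/(13/5700) = 4.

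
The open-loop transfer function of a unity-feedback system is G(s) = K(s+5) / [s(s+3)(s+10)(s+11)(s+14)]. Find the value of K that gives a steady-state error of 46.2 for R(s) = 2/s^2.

40

One free integrator in G(s): this is a type 1 system.
K_v = lim_{s→0} s·G(s) = K·5 / (3·10·11·14) = (1/924)·K.
e_ss = 2/K_v = 46.2 ⇒ K_v = 10/231 ⇒ K = (10/231)/(1/924) = 40.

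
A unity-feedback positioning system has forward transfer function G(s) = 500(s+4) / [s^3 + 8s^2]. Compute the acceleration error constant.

250

Factoring s^2 from the denominator leaves a polynomial with constant term 8, so the system is type 2.
K_a = lim_{s→0} s^2·G(s) = 500·4 / 8 = 250.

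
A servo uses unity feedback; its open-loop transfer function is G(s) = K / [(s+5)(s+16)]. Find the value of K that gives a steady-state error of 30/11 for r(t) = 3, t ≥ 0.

8

No free integrators in G(s): this is a type 0 system.
K_p = lim_{s→0} G(s) = K / (5·16) = 0.0125·K.
e_ss = 3/(1 + K_p) = 30/11 ⇒ 1 + 0.0125·K = 1.1 ⇒ K = 8.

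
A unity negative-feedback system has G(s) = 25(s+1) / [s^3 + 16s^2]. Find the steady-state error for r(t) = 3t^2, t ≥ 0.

3.84

Lowest-order denominator term is 16s^2, so the open loop has 2 poles at the origin → type 2 system.
K_a = lim_{s→0} s^2·G(s) = 25·1 / 16 = 1.5625.
r(t) = 3t^2 gives R(s) = 6/s^3.
e_ss = 6/K_a = 6/1.5625 = 3.84.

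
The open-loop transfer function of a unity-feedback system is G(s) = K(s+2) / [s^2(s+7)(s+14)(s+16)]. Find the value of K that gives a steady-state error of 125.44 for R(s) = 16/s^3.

100

Two free integrators in G(s): this is a type 2 system.
K_a = lim_{s→0} s^2·G(s) = K·2 / (7·14·16) = (1/784)·K.
e_ss = 16/K_a = 125.44 ⇒ K_a = 25/196 ⇒ K = (25/196)/(1/784) = 100.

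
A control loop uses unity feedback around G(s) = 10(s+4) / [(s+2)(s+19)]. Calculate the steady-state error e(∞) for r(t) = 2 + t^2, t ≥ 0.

infinity

G(s) has no factors of s in the denominator, so the system is type 0. By superposition:
  • 2: e_ss = 2/(1+K_p) with K_p=20/19 → 38/39.
  • t^2: a type-0 system cannot track it, e_ss → ∞.
The unbounded component dominates.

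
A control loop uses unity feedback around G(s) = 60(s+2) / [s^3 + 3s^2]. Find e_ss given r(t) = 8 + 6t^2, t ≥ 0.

Lowest-order denominator term is 3s^2, so the open loop has 2 poles at the origin → type 2 system. Treating each term separately:
  • 8: tracked with zero error.
  • 6t^2: e_ss = 12/K_a with K_a=40 → 0.3.
Total e_ss = 0.3.

0.3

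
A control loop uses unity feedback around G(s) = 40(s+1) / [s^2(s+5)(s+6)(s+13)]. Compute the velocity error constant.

infinity

K_v = lim_{s→0} s·G(s); with 2 poles at the origin the limit diverges, so K_v = ∞.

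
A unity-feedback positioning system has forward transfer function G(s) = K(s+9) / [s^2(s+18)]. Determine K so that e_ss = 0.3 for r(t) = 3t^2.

Two free integrators in G(s): this is a type 2 system.
K_a = lim_{s→0} s^2·G(s) = K·9 / (18) = 0.5·K.
e_ss = 6/K_a = 0.3 ⇒ K_a = 20 ⇒ K = 20/0.5 = 40.

40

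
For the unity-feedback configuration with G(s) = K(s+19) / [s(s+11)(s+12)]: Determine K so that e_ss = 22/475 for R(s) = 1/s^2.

150

G(s) has one factor of s in the denominator, so the system is type 1.
K_v = lim_{s→0} s·G(s) = K·19 / (11·12) = (19/132)·K.
e_ss = 1/K_v = 22/475 ⇒ K_v = 475/22 ⇒ K = (475/22)/(19/132) = 150.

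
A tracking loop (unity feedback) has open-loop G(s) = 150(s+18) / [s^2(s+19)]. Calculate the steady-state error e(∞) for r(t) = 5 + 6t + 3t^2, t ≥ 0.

19/450

System type = 2 (two poles at s=0). Taking each input component in turn:
  • 5: tracked with zero error.
  • 6t: tracked with zero error.
  • 3t^2: e_ss = 6/K_a with K_a=2700/19 → 19/450.
Total e_ss = 19/450.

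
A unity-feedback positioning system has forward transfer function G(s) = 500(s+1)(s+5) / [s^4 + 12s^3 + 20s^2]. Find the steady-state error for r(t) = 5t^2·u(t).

The denominator has no term below 20s^2 — 2 poles at s=0, type 2.
K_a = lim_{s→0} s^2·G(s) = 500·1·5 / 20 = 125.
r(t) = 5t^2 gives R(s) = 10/s^3.
e_ss = 10/K_a = 10/125 = 0.08.

0.08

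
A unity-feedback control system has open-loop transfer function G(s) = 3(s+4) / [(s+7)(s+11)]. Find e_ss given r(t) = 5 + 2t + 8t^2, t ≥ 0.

infinity

The open loop has no poles at the origin → type 0 system. By superposition:
  • 5: e_ss = 5/(1+K_p) with K_p=12/77 → 385/89.
  • 2t: a type-0 system cannot track it, e_ss → ∞.
  • 8t^2: a type-0 system cannot track it, e_ss → ∞.
The unbounded component dominates.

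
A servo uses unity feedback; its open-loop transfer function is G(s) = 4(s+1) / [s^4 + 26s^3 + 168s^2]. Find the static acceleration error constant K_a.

1/42

Factoring s^2 from the denominator leaves a polynomial with constant term 168, so the system is type 2.
K_a = lim_{s→0} s^2·G(s) = 4·1 / 168 = 1/42.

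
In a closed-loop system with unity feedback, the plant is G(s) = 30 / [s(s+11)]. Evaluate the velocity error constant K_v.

One free integrator in G(s): this is a type 1 system.
K_v = lim_{s→0} s·G(s) = 30 / (11) = 30/11.

30/11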